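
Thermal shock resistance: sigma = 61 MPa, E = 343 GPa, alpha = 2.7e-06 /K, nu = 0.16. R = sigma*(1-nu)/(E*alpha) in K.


R = 61*(1-0.16)/(343*1000*2.7e-06) = 55 K

55


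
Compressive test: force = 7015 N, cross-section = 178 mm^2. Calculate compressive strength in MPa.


CS = 7015 / 178 = 39.4 MPa

39.4


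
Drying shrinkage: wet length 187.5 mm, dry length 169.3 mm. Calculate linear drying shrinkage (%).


DS = (187.5 - 169.3) / 187.5 * 100 = 9.71%

9.71


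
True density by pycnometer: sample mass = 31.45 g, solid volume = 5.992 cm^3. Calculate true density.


TD = 31.45 / 5.992 = 5.249 g/cm^3

5.249


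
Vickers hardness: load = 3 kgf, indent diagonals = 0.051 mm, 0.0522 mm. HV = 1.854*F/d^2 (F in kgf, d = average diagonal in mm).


d_avg = (0.051+0.0522)/2 = 0.0516 mm
HV = 1.854*3/0.0516^2 = 2089

2089


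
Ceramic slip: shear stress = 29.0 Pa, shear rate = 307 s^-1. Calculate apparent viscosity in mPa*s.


eta = tau/gamma * 1000 = 29.0/307 * 1000 = 94.5 mPa*s

94.5


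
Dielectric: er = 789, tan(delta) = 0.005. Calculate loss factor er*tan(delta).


Loss = 789 * 0.005 = 3.945

3.945


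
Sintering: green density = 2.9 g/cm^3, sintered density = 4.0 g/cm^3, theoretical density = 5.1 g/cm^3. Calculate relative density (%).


Relative = 4.0 / 5.1 * 100 = 78.4%

78.4


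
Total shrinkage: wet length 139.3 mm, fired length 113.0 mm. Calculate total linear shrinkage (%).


TS = (139.3 - 113.0) / 139.3 * 100 = 18.88%

18.88


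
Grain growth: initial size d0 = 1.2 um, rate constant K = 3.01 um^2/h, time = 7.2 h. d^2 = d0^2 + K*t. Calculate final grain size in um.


d^2 = 1.2^2 + 3.01*7.2 = 23.112
d = sqrt(23.112) = 4.81 um

4.81


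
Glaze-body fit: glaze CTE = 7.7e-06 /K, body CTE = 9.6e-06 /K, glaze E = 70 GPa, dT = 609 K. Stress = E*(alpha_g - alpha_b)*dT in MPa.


Stress = 70*1000*(7.7e-06 - 9.6e-06)*609 = -81.0 MPa

-81.0


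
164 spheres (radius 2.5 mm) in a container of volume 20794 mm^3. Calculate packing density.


V_sphere = 4/3*pi*2.5^3 = 65.4498 mm^3
Total V = 164*65.4498 = 10733.7672 mm^3
PD = 10733.7672 / 20794 = 0.516

0.516


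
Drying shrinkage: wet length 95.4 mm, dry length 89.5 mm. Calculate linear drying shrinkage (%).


DS = (95.4 - 89.5) / 95.4 * 100 = 6.18%

6.18


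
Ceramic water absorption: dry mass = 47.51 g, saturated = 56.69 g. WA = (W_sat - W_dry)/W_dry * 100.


WA = (56.69 - 47.51) / 47.51 * 100 = 19.32%

19.32


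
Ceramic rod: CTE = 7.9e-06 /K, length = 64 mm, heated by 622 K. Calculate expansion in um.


dL = 7.9e-06 * 64 * 622 * 1000 = 314.483 um

314.483


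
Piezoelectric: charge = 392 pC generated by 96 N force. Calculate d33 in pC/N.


d33 = 392 / 96 = 4.1 pC/N

4.1


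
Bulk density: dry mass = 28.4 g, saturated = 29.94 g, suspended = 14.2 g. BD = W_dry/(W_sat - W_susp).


BD = 28.4 / (29.94 - 14.2) = 28.4 / 15.74 = 1.804 g/cm^3

1.804


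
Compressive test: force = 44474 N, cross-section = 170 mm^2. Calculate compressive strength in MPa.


CS = 44474 / 170 = 261.6 MPa

261.6


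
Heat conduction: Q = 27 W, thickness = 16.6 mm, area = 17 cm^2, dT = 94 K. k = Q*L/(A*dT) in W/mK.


k = 27*16.6/1000/(17/10000*94) = 2.8 W/mK

2.8


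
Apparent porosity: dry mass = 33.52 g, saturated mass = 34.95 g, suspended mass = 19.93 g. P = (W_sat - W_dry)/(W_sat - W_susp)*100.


P = (34.95 - 33.52) / (34.95 - 19.93) * 100 = 1.43 / 15.02 * 100 = 9.5%

9.5


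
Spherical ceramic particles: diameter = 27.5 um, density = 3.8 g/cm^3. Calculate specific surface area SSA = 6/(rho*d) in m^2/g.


SSA = 6 / (3.8 * 27.5) = 0.057 m^2/g

0.057


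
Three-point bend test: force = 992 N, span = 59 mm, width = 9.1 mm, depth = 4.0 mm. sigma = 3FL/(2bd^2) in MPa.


sigma = 3*992*59/(2*9.1*4.0^2) = 603.0 MPa

603.0


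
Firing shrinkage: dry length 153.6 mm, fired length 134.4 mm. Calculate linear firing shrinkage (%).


FS = (153.6 - 134.4) / 153.6 * 100 = 12.5%

12.5


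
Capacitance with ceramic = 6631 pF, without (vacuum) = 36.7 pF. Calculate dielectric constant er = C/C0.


er = 6631 / 36.7 = 180.68

180.68


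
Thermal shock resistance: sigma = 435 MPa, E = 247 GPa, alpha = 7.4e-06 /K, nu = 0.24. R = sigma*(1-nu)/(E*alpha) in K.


R = 435*(1-0.24)/(247*1000*7.4e-06) = 181 K

181


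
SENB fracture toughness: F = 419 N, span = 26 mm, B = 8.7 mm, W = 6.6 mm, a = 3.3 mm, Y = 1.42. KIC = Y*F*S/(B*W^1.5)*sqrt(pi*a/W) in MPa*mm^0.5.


KIC = 1.42*419*26/(8.7*6.6^1.5)*sqrt(pi*3.3/6.6) = 131.43

131.43


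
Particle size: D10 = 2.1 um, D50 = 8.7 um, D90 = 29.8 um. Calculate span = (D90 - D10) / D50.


Span = (29.8 - 2.1) / 8.7 = 27.7 / 8.7 = 3.184

3.184


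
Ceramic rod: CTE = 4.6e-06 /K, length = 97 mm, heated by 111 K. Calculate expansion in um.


dL = 4.6e-06 * 97 * 111 * 1000 = 49.528 um

49.528


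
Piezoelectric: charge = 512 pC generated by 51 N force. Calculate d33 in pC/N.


d33 = 512 / 51 = 10.0 pC/N

10.0


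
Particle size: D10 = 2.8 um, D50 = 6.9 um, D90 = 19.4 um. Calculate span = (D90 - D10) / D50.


Span = (19.4 - 2.8) / 6.9 = 16.6 / 6.9 = 2.406

2.406


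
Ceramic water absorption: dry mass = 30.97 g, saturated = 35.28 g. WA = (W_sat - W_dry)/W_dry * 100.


WA = (35.28 - 30.97) / 30.97 * 100 = 13.92%

13.92


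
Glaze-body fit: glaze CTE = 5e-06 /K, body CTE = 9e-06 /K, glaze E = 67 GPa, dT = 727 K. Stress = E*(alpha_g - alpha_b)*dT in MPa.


Stress = 67*1000*(5e-06 - 9e-06)*727 = -194.8 MPa

-194.8


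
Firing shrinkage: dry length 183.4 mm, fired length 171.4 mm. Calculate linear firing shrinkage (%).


FS = (183.4 - 171.4) / 183.4 * 100 = 6.54%

6.54


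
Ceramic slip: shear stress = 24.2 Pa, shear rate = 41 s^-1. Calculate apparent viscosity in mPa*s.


eta = tau/gamma * 1000 = 24.2/41 * 1000 = 590.2 mPa*s

590.2


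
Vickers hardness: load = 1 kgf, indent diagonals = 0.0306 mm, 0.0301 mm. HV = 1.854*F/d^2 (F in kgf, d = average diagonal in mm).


d_avg = (0.0306+0.0301)/2 = 0.03035 mm
HV = 1.854*1/0.03035^2 = 2013

2013


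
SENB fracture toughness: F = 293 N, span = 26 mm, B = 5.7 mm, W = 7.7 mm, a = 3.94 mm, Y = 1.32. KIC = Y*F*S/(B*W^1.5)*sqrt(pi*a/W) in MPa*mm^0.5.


KIC = 1.32*293*26/(5.7*7.7^1.5)*sqrt(pi*3.94/7.7) = 104.68

104.68


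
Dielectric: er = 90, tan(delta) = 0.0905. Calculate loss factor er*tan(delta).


Loss = 90 * 0.0905 = 8.145

8.145


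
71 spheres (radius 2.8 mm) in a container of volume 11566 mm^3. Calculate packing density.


V_sphere = 4/3*pi*2.8^3 = 91.9523 mm^3
Total V = 71*91.9523 = 6528.6133 mm^3
PD = 6528.6133 / 11566 = 0.564

0.564


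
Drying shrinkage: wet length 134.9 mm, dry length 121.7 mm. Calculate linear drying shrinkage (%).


DS = (134.9 - 121.7) / 134.9 * 100 = 9.79%

9.79


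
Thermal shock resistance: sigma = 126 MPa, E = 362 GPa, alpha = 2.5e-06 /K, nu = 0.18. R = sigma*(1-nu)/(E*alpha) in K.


R = 126*(1-0.18)/(362*1000*2.5e-06) = 114 K

114


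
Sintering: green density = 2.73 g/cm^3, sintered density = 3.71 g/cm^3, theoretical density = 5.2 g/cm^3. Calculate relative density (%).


Relative = 3.71 / 5.2 * 100 = 71.3%

71.3


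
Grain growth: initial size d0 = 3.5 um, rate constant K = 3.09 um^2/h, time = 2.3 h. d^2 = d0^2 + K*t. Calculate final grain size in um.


d^2 = 3.5^2 + 3.09*2.3 = 19.357
d = sqrt(19.357) = 4.4 um

4.4


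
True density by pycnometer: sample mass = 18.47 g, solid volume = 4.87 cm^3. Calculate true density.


TD = 18.47 / 4.87 = 3.793 g/cm^3

3.793


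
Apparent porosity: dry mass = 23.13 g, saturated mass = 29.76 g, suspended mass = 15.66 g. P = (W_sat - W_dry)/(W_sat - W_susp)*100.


P = (29.76 - 23.13) / (29.76 - 15.66) * 100 = 6.63 / 14.1 * 100 = 47.0%

47.0


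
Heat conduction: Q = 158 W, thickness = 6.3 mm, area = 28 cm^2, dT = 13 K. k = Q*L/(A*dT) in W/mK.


k = 158*6.3/1000/(28/10000*13) = 27.35 W/mK

27.35


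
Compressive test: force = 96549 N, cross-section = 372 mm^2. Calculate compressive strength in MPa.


CS = 96549 / 372 = 259.5 MPa

259.5


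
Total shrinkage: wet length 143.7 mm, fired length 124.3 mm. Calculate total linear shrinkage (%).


TS = (143.7 - 124.3) / 143.7 * 100 = 13.5%

13.5


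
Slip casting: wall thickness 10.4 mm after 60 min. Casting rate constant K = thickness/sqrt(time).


K = 10.4 / sqrt(60) = 10.4 / 7.746 = 1.343 mm/min^0.5

1.343


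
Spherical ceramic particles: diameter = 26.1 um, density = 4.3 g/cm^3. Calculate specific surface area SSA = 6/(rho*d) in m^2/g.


SSA = 6 / (4.3 * 26.1) = 0.053 m^2/g

0.053


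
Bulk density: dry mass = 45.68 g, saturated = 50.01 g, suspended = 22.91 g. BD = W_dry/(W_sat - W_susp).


BD = 45.68 / (50.01 - 22.91) = 45.68 / 27.1 = 1.686 g/cm^3

1.686


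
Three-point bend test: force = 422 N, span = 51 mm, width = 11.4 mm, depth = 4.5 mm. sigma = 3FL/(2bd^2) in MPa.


sigma = 3*422*51/(2*11.4*4.5^2) = 139.8 MPa

139.8


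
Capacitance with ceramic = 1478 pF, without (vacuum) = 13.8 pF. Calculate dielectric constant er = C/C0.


er = 1478 / 13.8 = 107.1

107.1


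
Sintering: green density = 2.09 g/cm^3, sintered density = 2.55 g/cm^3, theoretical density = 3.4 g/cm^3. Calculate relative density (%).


Relative = 2.55 / 3.4 * 100 = 75.0%

75.0


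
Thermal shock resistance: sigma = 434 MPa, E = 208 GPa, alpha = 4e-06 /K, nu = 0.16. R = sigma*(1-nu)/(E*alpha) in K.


R = 434*(1-0.16)/(208*1000*4e-06) = 438 K

438


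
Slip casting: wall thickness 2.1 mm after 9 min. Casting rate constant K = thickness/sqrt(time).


K = 2.1 / sqrt(9) = 2.1 / 3.0 = 0.7 mm/min^0.5

0.7


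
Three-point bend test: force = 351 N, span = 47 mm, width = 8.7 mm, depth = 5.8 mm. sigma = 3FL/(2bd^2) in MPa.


sigma = 3*351*47/(2*8.7*5.8^2) = 84.6 MPa

84.6


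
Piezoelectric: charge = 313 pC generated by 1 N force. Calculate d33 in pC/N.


d33 = 313 / 1 = 313.0 pC/N

313.0


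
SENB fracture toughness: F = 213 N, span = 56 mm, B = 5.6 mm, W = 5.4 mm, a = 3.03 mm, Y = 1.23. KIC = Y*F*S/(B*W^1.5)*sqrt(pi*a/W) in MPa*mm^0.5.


KIC = 1.23*213*56/(5.6*5.4^1.5)*sqrt(pi*3.03/5.4) = 277.2

277.2


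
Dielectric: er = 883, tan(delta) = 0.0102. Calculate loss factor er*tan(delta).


Loss = 883 * 0.0102 = 9.007

9.007


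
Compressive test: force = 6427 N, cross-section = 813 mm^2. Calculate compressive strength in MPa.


CS = 6427 / 813 = 7.9 MPa

7.9


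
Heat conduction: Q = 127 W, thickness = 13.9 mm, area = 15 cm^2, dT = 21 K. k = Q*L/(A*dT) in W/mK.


k = 127*13.9/1000/(15/10000*21) = 56.04 W/mK

56.04


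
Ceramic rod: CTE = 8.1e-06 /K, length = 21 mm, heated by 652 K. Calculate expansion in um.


dL = 8.1e-06 * 21 * 652 * 1000 = 110.905 um

110.905


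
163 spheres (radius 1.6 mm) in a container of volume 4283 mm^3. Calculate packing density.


V_sphere = 4/3*pi*1.6^3 = 17.1573 mm^3
Total V = 163*17.1573 = 2796.6399 mm^3
PD = 2796.6399 / 4283 = 0.653

0.653


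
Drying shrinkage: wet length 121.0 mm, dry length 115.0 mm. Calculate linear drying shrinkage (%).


DS = (121.0 - 115.0) / 121.0 * 100 = 4.96%

4.96


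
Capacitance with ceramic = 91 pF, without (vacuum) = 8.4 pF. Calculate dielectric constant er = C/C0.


er = 91 / 8.4 = 10.83

10.83


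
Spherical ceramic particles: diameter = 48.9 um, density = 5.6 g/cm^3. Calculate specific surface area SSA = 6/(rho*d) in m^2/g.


SSA = 6 / (5.6 * 48.9) = 0.022 m^2/g

0.022


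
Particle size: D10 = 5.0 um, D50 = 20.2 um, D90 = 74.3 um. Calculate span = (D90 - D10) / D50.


Span = (74.3 - 5.0) / 20.2 = 69.3 / 20.2 = 3.431

3.431


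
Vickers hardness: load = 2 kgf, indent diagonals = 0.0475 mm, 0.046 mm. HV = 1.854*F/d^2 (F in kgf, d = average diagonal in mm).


d_avg = (0.0475+0.046)/2 = 0.04675 mm
HV = 1.854*2/0.04675^2 = 1697

1697


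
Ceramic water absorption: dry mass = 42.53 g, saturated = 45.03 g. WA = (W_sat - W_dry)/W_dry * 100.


WA = (45.03 - 42.53) / 42.53 * 100 = 5.88%

5.88


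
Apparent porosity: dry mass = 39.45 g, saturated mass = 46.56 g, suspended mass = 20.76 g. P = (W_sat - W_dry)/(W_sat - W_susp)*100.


P = (46.56 - 39.45) / (46.56 - 20.76) * 100 = 7.11 / 25.8 * 100 = 27.6%

27.6


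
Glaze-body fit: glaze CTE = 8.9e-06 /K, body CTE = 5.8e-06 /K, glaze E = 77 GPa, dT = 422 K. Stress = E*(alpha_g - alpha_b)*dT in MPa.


Stress = 77*1000*(8.9e-06 - 5.8e-06)*422 = 100.7 MPa

100.7


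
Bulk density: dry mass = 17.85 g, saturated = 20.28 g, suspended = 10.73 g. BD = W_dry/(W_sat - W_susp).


BD = 17.85 / (20.28 - 10.73) = 17.85 / 9.55 = 1.869 g/cm^3

1.869


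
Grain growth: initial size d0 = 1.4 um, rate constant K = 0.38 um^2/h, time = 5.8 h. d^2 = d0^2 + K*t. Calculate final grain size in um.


d^2 = 1.4^2 + 0.38*5.8 = 4.164
d = sqrt(4.164) = 2.04 um

2.04


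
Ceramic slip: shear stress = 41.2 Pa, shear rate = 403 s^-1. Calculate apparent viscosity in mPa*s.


eta = tau/gamma * 1000 = 41.2/403 * 1000 = 102.2 mPa*s

102.2


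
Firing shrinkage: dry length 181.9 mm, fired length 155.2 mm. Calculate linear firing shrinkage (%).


FS = (181.9 - 155.2) / 181.9 * 100 = 14.68%

14.68


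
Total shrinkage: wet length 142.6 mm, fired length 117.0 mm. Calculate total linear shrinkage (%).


TS = (142.6 - 117.0) / 142.6 * 100 = 17.95%

17.95


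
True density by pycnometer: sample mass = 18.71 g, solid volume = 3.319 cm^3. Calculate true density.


TD = 18.71 / 3.319 = 5.637 g/cm^3

5.637


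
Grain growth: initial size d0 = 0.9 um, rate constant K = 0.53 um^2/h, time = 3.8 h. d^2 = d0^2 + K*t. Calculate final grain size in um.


d^2 = 0.9^2 + 0.53*3.8 = 2.824
d = sqrt(2.824) = 1.68 um

1.68


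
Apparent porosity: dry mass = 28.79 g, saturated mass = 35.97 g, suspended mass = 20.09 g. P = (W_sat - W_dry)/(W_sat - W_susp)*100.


P = (35.97 - 28.79) / (35.97 - 20.09) * 100 = 7.18 / 15.88 * 100 = 45.2%

45.2


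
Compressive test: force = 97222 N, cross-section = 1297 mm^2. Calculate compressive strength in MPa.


CS = 97222 / 1297 = 75.0 MPa

75.0


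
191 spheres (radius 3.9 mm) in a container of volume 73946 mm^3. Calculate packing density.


V_sphere = 4/3*pi*3.9^3 = 248.4748 mm^3
Total V = 191*248.4748 = 47458.6868 mm^3
PD = 47458.6868 / 73946 = 0.642

0.642


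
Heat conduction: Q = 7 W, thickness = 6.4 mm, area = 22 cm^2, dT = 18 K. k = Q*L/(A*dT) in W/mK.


k = 7*6.4/1000/(22/10000*18) = 1.13 W/mK

1.13


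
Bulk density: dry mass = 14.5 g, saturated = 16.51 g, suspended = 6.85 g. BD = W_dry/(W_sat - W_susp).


BD = 14.5 / (16.51 - 6.85) = 14.5 / 9.66 = 1.501 g/cm^3

1.501


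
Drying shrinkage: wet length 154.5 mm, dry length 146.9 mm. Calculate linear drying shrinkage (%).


DS = (154.5 - 146.9) / 154.5 * 100 = 4.92%

4.92


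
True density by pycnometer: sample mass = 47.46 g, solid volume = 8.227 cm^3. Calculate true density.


TD = 47.46 / 8.227 = 5.769 g/cm^3

5.769


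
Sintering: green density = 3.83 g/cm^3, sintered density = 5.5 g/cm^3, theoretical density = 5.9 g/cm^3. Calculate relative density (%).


Relative = 5.5 / 5.9 * 100 = 93.2%

93.2


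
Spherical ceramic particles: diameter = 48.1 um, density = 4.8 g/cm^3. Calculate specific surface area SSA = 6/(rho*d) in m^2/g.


SSA = 6 / (4.8 * 48.1) = 0.026 m^2/g

0.026


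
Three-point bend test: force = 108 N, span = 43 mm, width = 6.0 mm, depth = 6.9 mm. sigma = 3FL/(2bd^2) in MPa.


sigma = 3*108*43/(2*6.0*6.9^2) = 24.4 MPa

24.4


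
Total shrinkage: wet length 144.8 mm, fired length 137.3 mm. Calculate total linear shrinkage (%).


TS = (144.8 - 137.3) / 144.8 * 100 = 5.18%

5.18


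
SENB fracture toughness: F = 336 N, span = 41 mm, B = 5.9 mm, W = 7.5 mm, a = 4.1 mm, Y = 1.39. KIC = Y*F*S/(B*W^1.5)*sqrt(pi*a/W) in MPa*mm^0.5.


KIC = 1.39*336*41/(5.9*7.5^1.5)*sqrt(pi*4.1/7.5) = 207.08

207.08


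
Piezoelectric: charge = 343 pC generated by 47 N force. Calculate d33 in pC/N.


d33 = 343 / 47 = 7.3 pC/N

7.3


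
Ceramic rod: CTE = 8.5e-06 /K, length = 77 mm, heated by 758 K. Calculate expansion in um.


dL = 8.5e-06 * 77 * 758 * 1000 = 496.111 um

496.111


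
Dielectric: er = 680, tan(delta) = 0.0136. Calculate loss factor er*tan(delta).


Loss = 680 * 0.0136 = 9.248

9.248


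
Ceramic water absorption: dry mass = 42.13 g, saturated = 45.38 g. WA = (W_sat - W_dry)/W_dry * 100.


WA = (45.38 - 42.13) / 42.13 * 100 = 7.71%

7.71


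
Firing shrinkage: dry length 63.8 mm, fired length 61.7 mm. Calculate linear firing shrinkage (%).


FS = (63.8 - 61.7) / 63.8 * 100 = 3.29%

3.29


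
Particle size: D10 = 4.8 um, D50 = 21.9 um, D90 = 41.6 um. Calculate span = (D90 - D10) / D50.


Span = (41.6 - 4.8) / 21.9 = 36.8 / 21.9 = 1.68

1.68


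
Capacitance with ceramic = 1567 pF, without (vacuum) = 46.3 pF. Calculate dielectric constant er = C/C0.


er = 1567 / 46.3 = 33.84

33.84


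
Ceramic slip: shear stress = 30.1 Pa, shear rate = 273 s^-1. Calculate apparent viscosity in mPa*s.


eta = tau/gamma * 1000 = 30.1/273 * 1000 = 110.3 mPa*s

110.3


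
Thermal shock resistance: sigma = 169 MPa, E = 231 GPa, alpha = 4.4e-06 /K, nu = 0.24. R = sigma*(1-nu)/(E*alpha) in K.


R = 169*(1-0.24)/(231*1000*4.4e-06) = 126 K

126


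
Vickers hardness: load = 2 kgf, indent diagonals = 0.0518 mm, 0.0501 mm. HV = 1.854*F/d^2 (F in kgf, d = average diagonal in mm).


d_avg = (0.0518+0.0501)/2 = 0.05095 mm
HV = 1.854*2/0.05095^2 = 1428

1428


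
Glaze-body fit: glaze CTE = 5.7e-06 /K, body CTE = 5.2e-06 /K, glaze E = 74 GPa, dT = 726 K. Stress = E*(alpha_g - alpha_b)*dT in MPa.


Stress = 74*1000*(5.7e-06 - 5.2e-06)*726 = 26.9 MPa

26.9


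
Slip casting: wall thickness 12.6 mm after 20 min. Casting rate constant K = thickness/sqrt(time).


K = 12.6 / sqrt(20) = 12.6 / 4.4721 = 2.817 mm/min^0.5

2.817


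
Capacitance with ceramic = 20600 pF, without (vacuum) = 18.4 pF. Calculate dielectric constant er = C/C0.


er = 20600 / 18.4 = 1119.57

1119.57


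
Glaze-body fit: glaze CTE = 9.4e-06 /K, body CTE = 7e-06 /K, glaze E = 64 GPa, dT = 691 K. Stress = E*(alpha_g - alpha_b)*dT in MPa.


Stress = 64*1000*(9.4e-06 - 7e-06)*691 = 106.1 MPa

106.1


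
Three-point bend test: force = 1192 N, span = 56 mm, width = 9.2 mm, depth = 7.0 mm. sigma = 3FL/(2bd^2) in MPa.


sigma = 3*1192*56/(2*9.2*7.0^2) = 222.1 MPa

222.1


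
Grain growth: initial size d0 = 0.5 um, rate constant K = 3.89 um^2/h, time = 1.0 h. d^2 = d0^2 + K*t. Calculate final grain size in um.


d^2 = 0.5^2 + 3.89*1.0 = 4.14
d = sqrt(4.14) = 2.03 um

2.03


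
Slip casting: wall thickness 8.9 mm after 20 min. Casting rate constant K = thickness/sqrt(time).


K = 8.9 / sqrt(20) = 8.9 / 4.4721 = 1.99 mm/min^0.5

1.99


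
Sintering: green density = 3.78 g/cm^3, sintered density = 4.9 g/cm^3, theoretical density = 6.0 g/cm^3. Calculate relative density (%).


Relative = 4.9 / 6.0 * 100 = 81.7%

81.7


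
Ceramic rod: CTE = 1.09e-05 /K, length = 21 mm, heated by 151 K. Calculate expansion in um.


dL = 1.09e-05 * 21 * 151 * 1000 = 34.564 um

34.564


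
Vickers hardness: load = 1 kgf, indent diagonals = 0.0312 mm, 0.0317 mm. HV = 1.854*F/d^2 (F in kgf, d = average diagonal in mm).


d_avg = (0.0312+0.0317)/2 = 0.03145 mm
HV = 1.854*1/0.03145^2 = 1874

1874


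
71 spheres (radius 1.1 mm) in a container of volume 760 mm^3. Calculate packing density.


V_sphere = 4/3*pi*1.1^3 = 5.5753 mm^3
Total V = 71*5.5753 = 395.8463 mm^3
PD = 395.8463 / 760 = 0.521

0.521


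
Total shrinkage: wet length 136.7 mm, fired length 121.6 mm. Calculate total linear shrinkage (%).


TS = (136.7 - 121.6) / 136.7 * 100 = 11.05%

11.05


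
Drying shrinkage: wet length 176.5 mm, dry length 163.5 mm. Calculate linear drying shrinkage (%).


DS = (176.5 - 163.5) / 176.5 * 100 = 7.37%

7.37


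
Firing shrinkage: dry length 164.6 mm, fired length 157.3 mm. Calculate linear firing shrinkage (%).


FS = (164.6 - 157.3) / 164.6 * 100 = 4.43%

4.43


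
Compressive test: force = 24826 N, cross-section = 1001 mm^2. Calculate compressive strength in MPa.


CS = 24826 / 1001 = 24.8 MPa

24.8


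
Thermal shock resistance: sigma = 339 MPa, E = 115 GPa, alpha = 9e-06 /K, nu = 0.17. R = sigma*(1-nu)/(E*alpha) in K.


R = 339*(1-0.17)/(115*1000*9e-06) = 272 K

272


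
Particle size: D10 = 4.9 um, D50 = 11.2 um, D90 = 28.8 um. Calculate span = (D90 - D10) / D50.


Span = (28.8 - 4.9) / 11.2 = 23.9 / 11.2 = 2.134

2.134


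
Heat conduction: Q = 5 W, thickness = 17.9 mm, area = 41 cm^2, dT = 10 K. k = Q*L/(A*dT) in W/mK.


k = 5*17.9/1000/(41/10000*10) = 2.18 W/mK

2.18


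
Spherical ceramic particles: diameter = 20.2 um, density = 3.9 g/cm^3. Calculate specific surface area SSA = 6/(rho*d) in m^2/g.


SSA = 6 / (3.9 * 20.2) = 0.076 m^2/g

0.076


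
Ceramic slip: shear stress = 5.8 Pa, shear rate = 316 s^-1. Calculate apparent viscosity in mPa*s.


eta = tau/gamma * 1000 = 5.8/316 * 1000 = 18.4 mPa*s

18.4


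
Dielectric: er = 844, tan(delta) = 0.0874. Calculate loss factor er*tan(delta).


Loss = 844 * 0.0874 = 73.766

73.766


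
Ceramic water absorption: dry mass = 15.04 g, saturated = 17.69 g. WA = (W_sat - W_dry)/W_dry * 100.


WA = (17.69 - 15.04) / 15.04 * 100 = 17.62%

17.62


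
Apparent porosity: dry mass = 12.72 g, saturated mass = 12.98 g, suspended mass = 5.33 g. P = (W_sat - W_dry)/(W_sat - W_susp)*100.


P = (12.98 - 12.72) / (12.98 - 5.33) * 100 = 0.26 / 7.65 * 100 = 3.4%

3.4


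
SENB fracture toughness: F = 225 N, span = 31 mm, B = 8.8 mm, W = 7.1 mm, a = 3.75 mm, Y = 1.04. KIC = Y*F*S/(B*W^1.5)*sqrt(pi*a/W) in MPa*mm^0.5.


KIC = 1.04*225*31/(8.8*7.1^1.5)*sqrt(pi*3.75/7.1) = 56.13

56.13


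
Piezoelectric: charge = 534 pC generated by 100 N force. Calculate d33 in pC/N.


d33 = 534 / 100 = 5.3 pC/N

5.3


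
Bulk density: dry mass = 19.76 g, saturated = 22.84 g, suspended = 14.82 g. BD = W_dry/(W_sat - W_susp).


BD = 19.76 / (22.84 - 14.82) = 19.76 / 8.02 = 2.464 g/cm^3

2.464


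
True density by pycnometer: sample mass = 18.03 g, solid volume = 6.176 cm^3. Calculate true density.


TD = 18.03 / 6.176 = 2.919 g/cm^3

2.919


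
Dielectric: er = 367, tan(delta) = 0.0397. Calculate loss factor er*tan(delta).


Loss = 367 * 0.0397 = 14.57

14.57


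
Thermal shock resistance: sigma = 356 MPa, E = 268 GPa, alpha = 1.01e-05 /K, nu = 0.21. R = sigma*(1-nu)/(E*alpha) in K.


R = 356*(1-0.21)/(268*1000*1.01e-05) = 104 K

104


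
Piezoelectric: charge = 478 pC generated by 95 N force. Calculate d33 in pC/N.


d33 = 478 / 95 = 5.0 pC/N

5.0


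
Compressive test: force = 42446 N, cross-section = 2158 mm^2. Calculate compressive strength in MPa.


CS = 42446 / 2158 = 19.7 MPa

19.7


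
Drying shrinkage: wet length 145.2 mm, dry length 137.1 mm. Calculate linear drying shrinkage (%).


DS = (145.2 - 137.1) / 145.2 * 100 = 5.58%

5.58


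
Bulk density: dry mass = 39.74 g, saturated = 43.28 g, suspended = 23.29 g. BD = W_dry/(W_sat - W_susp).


BD = 39.74 / (43.28 - 23.29) = 39.74 / 19.99 = 1.988 g/cm^3

1.988


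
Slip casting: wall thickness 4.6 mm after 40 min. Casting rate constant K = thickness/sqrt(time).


K = 4.6 / sqrt(40) = 4.6 / 6.3246 = 0.727 mm/min^0.5

0.727


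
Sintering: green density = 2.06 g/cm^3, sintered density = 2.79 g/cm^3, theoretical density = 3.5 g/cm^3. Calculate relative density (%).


Relative = 2.79 / 3.5 * 100 = 79.7%

79.7


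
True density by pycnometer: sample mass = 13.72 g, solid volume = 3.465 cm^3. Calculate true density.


TD = 13.72 / 3.465 = 3.96 g/cm^3

3.96


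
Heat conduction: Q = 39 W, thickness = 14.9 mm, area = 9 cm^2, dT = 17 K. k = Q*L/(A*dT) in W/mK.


k = 39*14.9/1000/(9/10000*17) = 37.98 W/mK

37.98


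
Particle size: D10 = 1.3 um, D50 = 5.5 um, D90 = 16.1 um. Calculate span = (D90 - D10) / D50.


Span = (16.1 - 1.3) / 5.5 = 14.8 / 5.5 = 2.691

2.691


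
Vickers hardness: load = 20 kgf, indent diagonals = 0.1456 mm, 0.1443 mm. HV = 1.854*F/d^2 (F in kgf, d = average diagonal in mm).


d_avg = (0.1456+0.1443)/2 = 0.14495 mm
HV = 1.854*20/0.14495^2 = 1765

1765


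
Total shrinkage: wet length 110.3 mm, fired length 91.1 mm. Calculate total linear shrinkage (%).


TS = (110.3 - 91.1) / 110.3 * 100 = 17.41%

17.41


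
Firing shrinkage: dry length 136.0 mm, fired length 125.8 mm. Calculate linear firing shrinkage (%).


FS = (136.0 - 125.8) / 136.0 * 100 = 7.5%

7.5


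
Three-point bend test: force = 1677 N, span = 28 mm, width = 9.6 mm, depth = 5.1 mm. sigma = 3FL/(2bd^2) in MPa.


sigma = 3*1677*28/(2*9.6*5.1^2) = 282.1 MPa

282.1


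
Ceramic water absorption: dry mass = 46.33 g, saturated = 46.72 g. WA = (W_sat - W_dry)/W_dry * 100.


WA = (46.72 - 46.33) / 46.33 * 100 = 0.84%

0.84


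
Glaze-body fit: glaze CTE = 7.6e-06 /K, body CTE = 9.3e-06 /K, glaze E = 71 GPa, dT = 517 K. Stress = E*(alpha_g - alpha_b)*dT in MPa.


Stress = 71*1000*(7.6e-06 - 9.3e-06)*517 = -62.4 MPa

-62.4


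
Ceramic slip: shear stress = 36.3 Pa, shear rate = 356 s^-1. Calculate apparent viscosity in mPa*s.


eta = tau/gamma * 1000 = 36.3/356 * 1000 = 102.0 mPa*s

102.0


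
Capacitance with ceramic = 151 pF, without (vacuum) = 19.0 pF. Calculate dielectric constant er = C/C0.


er = 151 / 19.0 = 7.95

7.95


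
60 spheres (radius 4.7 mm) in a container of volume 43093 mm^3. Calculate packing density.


V_sphere = 4/3*pi*4.7^3 = 434.8928 mm^3
Total V = 60*434.8928 = 26093.568 mm^3
PD = 26093.568 / 43093 = 0.606

0.606


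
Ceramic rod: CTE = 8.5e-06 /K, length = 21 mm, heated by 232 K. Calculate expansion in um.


dL = 8.5e-06 * 21 * 232 * 1000 = 41.412 um

41.412


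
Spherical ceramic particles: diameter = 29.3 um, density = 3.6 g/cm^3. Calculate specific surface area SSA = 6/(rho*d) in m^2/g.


SSA = 6 / (3.6 * 29.3) = 0.057 m^2/g

0.057


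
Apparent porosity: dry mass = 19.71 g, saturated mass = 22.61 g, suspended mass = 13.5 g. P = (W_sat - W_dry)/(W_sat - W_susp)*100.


P = (22.61 - 19.71) / (22.61 - 13.5) * 100 = 2.9 / 9.11 * 100 = 31.8%

31.8


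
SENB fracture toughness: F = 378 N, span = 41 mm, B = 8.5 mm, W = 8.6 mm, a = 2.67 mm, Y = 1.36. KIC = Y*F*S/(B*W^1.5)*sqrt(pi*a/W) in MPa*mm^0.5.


KIC = 1.36*378*41/(8.5*8.6^1.5)*sqrt(pi*2.67/8.6) = 97.1

97.1


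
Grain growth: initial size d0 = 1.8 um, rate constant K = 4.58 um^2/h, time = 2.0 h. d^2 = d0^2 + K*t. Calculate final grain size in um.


d^2 = 1.8^2 + 4.58*2.0 = 12.4
d = sqrt(12.4) = 3.52 um

3.52


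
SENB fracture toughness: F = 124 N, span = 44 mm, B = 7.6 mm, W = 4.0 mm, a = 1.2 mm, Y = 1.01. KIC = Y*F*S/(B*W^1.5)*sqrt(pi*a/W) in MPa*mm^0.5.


KIC = 1.01*124*44/(7.6*4.0^1.5)*sqrt(pi*1.2/4.0) = 87.99

87.99


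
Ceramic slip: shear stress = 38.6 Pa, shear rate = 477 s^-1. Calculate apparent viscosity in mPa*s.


eta = tau/gamma * 1000 = 38.6/477 * 1000 = 80.9 mPa*s

80.9


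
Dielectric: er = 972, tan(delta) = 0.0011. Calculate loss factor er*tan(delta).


Loss = 972 * 0.0011 = 1.069

1.069


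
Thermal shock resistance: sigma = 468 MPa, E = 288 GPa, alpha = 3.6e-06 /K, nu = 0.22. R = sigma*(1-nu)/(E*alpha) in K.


R = 468*(1-0.22)/(288*1000*3.6e-06) = 352 K

352


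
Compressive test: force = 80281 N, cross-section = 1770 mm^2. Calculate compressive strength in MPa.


CS = 80281 / 1770 = 45.4 MPa

45.4


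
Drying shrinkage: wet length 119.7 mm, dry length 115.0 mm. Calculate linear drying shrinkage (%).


DS = (119.7 - 115.0) / 119.7 * 100 = 3.93%

3.93


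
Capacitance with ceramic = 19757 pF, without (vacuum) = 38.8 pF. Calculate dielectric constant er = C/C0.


er = 19757 / 38.8 = 509.2

509.2


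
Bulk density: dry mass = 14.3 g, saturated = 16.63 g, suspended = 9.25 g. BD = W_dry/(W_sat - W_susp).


BD = 14.3 / (16.63 - 9.25) = 14.3 / 7.38 = 1.938 g/cm^3

1.938


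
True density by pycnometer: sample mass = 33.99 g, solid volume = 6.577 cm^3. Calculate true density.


TD = 33.99 / 6.577 = 5.168 g/cm^3

5.168


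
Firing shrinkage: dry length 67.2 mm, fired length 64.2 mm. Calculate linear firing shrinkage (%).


FS = (67.2 - 64.2) / 67.2 * 100 = 4.46%

4.46


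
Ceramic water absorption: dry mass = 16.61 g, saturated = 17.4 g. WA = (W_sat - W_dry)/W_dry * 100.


WA = (17.4 - 16.61) / 16.61 * 100 = 4.76%

4.76


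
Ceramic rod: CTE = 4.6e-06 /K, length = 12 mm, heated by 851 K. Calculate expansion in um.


dL = 4.6e-06 * 12 * 851 * 1000 = 46.975 um

46.975


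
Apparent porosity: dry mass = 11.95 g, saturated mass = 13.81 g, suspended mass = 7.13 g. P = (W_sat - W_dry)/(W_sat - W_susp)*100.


P = (13.81 - 11.95) / (13.81 - 7.13) * 100 = 1.86 / 6.68 * 100 = 27.8%

27.8


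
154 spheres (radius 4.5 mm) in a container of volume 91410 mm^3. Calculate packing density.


V_sphere = 4/3*pi*4.5^3 = 381.7035 mm^3
Total V = 154*381.7035 = 58782.339 mm^3
PD = 58782.339 / 91410 = 0.643

0.643


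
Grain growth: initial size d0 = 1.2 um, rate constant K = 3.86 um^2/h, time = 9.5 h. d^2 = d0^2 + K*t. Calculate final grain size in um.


d^2 = 1.2^2 + 3.86*9.5 = 38.11
d = sqrt(38.11) = 6.17 um

6.17


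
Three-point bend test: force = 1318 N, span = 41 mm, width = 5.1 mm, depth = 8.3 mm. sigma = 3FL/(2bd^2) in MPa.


sigma = 3*1318*41/(2*5.1*8.3^2) = 230.7 MPa

230.7


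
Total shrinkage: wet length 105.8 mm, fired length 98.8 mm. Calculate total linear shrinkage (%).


TS = (105.8 - 98.8) / 105.8 * 100 = 6.62%

6.62


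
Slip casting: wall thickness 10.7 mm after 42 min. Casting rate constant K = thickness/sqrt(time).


K = 10.7 / sqrt(42) = 10.7 / 6.4807 = 1.651 mm/min^0.5

1.651


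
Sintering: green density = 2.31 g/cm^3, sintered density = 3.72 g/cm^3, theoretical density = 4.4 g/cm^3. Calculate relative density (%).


Relative = 3.72 / 4.4 * 100 = 84.5%

84.5


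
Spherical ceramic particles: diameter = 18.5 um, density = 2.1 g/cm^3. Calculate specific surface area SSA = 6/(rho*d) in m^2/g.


SSA = 6 / (2.1 * 18.5) = 0.154 m^2/g

0.154


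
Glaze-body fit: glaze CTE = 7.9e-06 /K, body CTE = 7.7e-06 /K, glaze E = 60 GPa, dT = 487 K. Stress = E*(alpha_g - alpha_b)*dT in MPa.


Stress = 60*1000*(7.9e-06 - 7.7e-06)*487 = 5.8 MPa

5.8


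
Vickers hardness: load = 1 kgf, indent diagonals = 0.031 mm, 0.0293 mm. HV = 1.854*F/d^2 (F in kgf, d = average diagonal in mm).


d_avg = (0.031+0.0293)/2 = 0.03015 mm
HV = 1.854*1/0.03015^2 = 2040

2040


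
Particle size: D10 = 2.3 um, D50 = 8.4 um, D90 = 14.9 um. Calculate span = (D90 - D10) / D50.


Span = (14.9 - 2.3) / 8.4 = 12.6 / 8.4 = 1.5

1.5


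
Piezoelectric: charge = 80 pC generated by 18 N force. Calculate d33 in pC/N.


d33 = 80 / 18 = 4.4 pC/N

4.4


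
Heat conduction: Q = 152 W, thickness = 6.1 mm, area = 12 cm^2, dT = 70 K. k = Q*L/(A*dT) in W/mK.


k = 152*6.1/1000/(12/10000*70) = 11.04 W/mK

11.04


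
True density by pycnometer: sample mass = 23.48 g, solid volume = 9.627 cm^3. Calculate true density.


TD = 23.48 / 9.627 = 2.439 g/cm^3

2.439


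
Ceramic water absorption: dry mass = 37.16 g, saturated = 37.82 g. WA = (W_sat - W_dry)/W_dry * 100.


WA = (37.82 - 37.16) / 37.16 * 100 = 1.78%

1.78


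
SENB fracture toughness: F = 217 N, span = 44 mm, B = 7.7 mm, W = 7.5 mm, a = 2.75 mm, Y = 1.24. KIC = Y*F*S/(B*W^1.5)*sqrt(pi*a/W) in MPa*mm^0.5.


KIC = 1.24*217*44/(7.7*7.5^1.5)*sqrt(pi*2.75/7.5) = 80.35

80.35


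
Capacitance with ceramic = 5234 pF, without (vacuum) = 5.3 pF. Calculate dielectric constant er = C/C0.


er = 5234 / 5.3 = 987.55

987.55


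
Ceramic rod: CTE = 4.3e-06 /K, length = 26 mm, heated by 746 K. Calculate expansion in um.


dL = 4.3e-06 * 26 * 746 * 1000 = 83.403 um

83.403


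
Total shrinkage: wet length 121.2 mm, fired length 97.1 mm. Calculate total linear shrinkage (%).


TS = (121.2 - 97.1) / 121.2 * 100 = 19.88%

19.88


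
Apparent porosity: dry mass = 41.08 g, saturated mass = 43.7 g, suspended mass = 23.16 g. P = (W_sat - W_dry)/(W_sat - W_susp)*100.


P = (43.7 - 41.08) / (43.7 - 23.16) * 100 = 2.62 / 20.54 * 100 = 12.8%

12.8


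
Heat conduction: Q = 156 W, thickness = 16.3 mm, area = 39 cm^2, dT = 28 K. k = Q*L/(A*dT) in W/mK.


k = 156*16.3/1000/(39/10000*28) = 23.29 W/mK

23.29


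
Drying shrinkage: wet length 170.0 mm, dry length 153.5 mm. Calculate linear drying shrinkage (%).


DS = (170.0 - 153.5) / 170.0 * 100 = 9.71%

9.71


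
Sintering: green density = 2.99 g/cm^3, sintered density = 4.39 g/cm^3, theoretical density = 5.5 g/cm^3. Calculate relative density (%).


Relative = 4.39 / 5.5 * 100 = 79.8%

79.8


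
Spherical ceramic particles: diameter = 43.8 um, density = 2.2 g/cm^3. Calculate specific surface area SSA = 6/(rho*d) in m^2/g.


SSA = 6 / (2.2 * 43.8) = 0.062 m^2/g

0.062


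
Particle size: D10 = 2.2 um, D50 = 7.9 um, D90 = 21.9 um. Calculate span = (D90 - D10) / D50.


Span = (21.9 - 2.2) / 7.9 = 19.7 / 7.9 = 2.494

2.494


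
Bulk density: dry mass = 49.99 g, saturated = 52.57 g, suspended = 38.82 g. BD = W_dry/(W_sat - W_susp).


BD = 49.99 / (52.57 - 38.82) = 49.99 / 13.75 = 3.636 g/cm^3

3.636


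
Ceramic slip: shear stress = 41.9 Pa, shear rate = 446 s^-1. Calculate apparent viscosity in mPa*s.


eta = tau/gamma * 1000 = 41.9/446 * 1000 = 93.9 mPa*s

93.9


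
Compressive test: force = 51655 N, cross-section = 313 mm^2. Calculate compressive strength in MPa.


CS = 51655 / 313 = 165.0 MPa

165.0


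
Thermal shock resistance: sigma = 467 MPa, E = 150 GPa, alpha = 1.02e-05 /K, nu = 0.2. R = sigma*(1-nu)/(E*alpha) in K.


R = 467*(1-0.2)/(150*1000*1.02e-05) = 244 K

244


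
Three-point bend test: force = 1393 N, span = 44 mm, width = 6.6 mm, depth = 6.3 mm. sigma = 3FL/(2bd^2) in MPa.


sigma = 3*1393*44/(2*6.6*6.3^2) = 351.0 MPa

351.0


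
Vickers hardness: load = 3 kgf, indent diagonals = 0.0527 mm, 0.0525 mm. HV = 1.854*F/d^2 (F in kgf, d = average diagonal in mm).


d_avg = (0.0527+0.0525)/2 = 0.0526 mm
HV = 1.854*3/0.0526^2 = 2010

2010


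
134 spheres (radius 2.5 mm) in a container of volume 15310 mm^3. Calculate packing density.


V_sphere = 4/3*pi*2.5^3 = 65.4498 mm^3
Total V = 134*65.4498 = 8770.2732 mm^3
PD = 8770.2732 / 15310 = 0.573

0.573


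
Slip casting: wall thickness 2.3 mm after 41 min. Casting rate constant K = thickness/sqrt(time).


K = 2.3 / sqrt(41) = 2.3 / 6.4031 = 0.359 mm/min^0.5

0.359


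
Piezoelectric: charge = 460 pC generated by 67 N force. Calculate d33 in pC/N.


d33 = 460 / 67 = 6.9 pC/N

6.9


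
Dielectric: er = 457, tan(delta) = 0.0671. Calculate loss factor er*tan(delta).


Loss = 457 * 0.0671 = 30.665

30.665


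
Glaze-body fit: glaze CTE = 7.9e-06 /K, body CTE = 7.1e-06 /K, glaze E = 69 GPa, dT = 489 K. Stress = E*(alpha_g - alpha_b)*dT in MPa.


Stress = 69*1000*(7.9e-06 - 7.1e-06)*489 = 27.0 MPa

27.0


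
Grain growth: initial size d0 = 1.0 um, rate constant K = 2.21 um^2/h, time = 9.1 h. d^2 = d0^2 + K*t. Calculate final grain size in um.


d^2 = 1.0^2 + 2.21*9.1 = 21.111
d = sqrt(21.111) = 4.59 um

4.59


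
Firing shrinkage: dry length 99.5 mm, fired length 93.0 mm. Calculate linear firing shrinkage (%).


FS = (99.5 - 93.0) / 99.5 * 100 = 6.53%

6.53


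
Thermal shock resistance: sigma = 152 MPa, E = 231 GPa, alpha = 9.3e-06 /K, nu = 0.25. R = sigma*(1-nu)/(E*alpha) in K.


R = 152*(1-0.25)/(231*1000*9.3e-06) = 53 K

53


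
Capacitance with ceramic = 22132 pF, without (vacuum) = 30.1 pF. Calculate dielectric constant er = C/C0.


er = 22132 / 30.1 = 735.28

735.28


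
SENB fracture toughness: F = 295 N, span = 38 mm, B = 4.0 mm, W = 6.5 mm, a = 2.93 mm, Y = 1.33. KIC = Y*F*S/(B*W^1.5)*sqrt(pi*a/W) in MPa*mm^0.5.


KIC = 1.33*295*38/(4.0*6.5^1.5)*sqrt(pi*2.93/6.5) = 267.66

267.66


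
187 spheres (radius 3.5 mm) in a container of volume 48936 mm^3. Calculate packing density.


V_sphere = 4/3*pi*3.5^3 = 179.5944 mm^3
Total V = 187*179.5944 = 33584.1528 mm^3
PD = 33584.1528 / 48936 = 0.686

0.686


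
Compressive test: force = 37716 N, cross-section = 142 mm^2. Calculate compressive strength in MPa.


CS = 37716 / 142 = 265.6 MPa

265.6


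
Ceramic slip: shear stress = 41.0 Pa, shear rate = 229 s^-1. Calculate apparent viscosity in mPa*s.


eta = tau/gamma * 1000 = 41.0/229 * 1000 = 179.0 mPa*s

179.0


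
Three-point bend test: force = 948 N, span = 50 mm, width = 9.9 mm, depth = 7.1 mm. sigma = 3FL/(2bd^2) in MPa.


sigma = 3*948*50/(2*9.9*7.1^2) = 142.5 MPa

142.5


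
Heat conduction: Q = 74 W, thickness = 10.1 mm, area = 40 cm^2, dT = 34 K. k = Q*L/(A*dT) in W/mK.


k = 74*10.1/1000/(40/10000*34) = 5.5 W/mK

5.5


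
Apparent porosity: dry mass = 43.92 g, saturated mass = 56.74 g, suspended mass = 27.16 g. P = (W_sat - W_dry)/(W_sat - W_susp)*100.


P = (56.74 - 43.92) / (56.74 - 27.16) * 100 = 12.82 / 29.58 * 100 = 43.3%

43.3


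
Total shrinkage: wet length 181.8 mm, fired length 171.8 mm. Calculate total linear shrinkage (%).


TS = (181.8 - 171.8) / 181.8 * 100 = 5.5%

5.5


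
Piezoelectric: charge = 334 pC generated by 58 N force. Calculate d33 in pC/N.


d33 = 334 / 58 = 5.8 pC/N

5.8


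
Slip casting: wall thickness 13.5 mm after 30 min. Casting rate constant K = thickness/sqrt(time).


K = 13.5 / sqrt(30) = 13.5 / 5.4772 = 2.465 mm/min^0.5

2.465


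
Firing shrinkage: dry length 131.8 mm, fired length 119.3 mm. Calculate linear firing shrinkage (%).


FS = (131.8 - 119.3) / 131.8 * 100 = 9.48%

9.48


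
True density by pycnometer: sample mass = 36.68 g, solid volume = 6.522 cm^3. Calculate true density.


TD = 36.68 / 6.522 = 5.624 g/cm^3

5.624


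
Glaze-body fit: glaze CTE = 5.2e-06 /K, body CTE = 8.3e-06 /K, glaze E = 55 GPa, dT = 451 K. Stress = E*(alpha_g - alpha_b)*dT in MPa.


Stress = 55*1000*(5.2e-06 - 8.3e-06)*451 = -76.9 MPa

-76.9


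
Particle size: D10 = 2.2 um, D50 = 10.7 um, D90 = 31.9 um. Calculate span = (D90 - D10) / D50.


Span = (31.9 - 2.2) / 10.7 = 29.7 / 10.7 = 2.776

2.776


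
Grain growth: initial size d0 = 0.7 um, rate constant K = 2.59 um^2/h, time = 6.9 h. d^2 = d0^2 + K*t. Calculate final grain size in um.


d^2 = 0.7^2 + 2.59*6.9 = 18.361
d = sqrt(18.361) = 4.28 um

4.28


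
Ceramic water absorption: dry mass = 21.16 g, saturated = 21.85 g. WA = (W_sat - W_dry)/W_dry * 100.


WA = (21.85 - 21.16) / 21.16 * 100 = 3.26%

3.26


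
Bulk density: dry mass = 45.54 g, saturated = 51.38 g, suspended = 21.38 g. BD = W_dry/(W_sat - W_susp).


BD = 45.54 / (51.38 - 21.38) = 45.54 / 30.0 = 1.518 g/cm^3

1.518


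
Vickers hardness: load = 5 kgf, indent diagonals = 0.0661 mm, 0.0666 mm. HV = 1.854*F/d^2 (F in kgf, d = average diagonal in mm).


d_avg = (0.0661+0.0666)/2 = 0.06635 mm
HV = 1.854*5/0.06635^2 = 2106

2106


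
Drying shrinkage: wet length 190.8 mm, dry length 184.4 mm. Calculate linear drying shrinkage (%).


DS = (190.8 - 184.4) / 190.8 * 100 = 3.35%

3.35


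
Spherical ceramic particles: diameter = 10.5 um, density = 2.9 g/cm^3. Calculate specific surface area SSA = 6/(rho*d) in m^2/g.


SSA = 6 / (2.9 * 10.5) = 0.197 m^2/g

0.197
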